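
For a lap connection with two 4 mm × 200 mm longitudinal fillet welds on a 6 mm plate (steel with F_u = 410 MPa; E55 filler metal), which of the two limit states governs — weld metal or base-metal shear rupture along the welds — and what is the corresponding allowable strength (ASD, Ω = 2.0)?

R_n/Ω ≈ 187 kN (weld metal governs)

E55XX → F_EXX = 550 MPa.
t_e = 0.707 × 4 = 2.828 mm; L = 400 mm.
Weld metal: R_n/Ω = (1/2.0) × 0.6 × 550 × 2.828 × 400 × 10⁻³ = 186.6 kN.
Base metal (shear rupture): R_n/Ω = (1/2.0) × 0.6 × 410 × 6 × 400 × 10⁻³ = 295.2 kN.
Governing: weld metal.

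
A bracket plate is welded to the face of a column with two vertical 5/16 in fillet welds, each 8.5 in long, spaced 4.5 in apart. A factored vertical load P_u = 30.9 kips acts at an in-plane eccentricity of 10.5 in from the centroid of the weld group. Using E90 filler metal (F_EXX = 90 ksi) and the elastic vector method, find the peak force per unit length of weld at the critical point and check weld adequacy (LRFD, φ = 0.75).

Total weld length L_w = 17 in. Treat welds as unit-width lines.
Polar moment about centroid: J = 2[d³/12 + d(b/2)²] = 2[8.5³/12 + 8.5×2.25²] = 188.4 in³.
Direct shear f_v = P/L_w = 30.9 / 17 = 1.818 kip/in (vertical).
Torsion M = P·e = 30.9 × 10.5 = 324.45 kip·in.
Critical point at (x, y) = (2.25, 4.25) from centroid. f_tx = M·y/J = 7.318 kip/in; f_ty = M·x/J = 3.874 kip/in.
Resultant f_max = √[f_tx² + (f_v + f_ty)²] = √[7.318² + (1.818 + 3.874)²] = 9.271 kip/in.
Capacity per unit length: φr_n = 0.75 × 0.6 × 90 × (0.707 × 0.3125) = 8.948 kip/in.
9.271 > 8.948 → NOT adequate.

f_max ≈ 9.27 kip/in; NOT adequate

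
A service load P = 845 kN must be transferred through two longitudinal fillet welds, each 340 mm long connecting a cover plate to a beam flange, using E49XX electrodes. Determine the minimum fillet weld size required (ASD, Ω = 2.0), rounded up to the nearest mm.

w = 12 mm

E49XX → F_EXX = 490 MPa.
Total weld length L = 680 mm.
Required throat t_e = P × Ω / (0.6 F_EXX × L) = 845 × 2.0 / (0.6 × 490 × 680 × 10⁻³) = 8.453 mm.
Required leg w = t_e / 0.707 = 11.96 mm → use 12 mm.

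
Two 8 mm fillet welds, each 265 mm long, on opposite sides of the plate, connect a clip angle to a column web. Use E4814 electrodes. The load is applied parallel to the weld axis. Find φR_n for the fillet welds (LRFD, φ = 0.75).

E48XX → F_EXX = 480 MPa.
Effective throat t_e = 0.707 × 8 = 5.656 mm.
Total length L = 530 mm; A_we = 5.656 × 530 = 2998 mm².
F_nw = 0.6 F_EXX = 0.6 × 480 = 288 MPa.
φR_n = 0.75 × 288 × 2998 × 10⁻³ = 647.5 kN.

φR_n ≈ 647 kN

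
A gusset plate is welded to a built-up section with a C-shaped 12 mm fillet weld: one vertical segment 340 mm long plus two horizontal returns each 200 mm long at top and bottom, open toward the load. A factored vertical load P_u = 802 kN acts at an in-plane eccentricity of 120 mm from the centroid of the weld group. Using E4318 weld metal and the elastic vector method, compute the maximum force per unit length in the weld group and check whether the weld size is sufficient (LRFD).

f_max ≈ 2070 N/mm; NOT adequate

E43XX → F_EXX = 430 MPa.
Total weld length L_w = 740 mm. Treat welds as unit-width lines.
Centroid: x̄ = 2×200×100 / 740 = 54.05 mm from the vertical weld.
Polar moment about centroid: J = I_x + I_y = [340³/12 + 2×200×170²] + [340×54.05² + 2(200³/12 + 200×45.95²)] = 18010000 mm³.
Direct shear f_v = P/L_w = 802×10³ / 740 = 1084 N/mm (vertical).
Torsion M = P·e = 802×10³ × 120 = 96240000 N·mm.
Critical point at (x, y) = (145.9, 170) from centroid. f_tx = M·y/J = 908.6 N/mm; f_ty = M·x/J = 780 N/mm.
Resultant f_max = √[f_tx² + (f_v + f_ty)²] = √[908.6² + (1084 + 780)²] = 2074 N/mm.
Capacity per unit length: φr_n = 0.75 × 0.6 × 430 × (0.707 × 12) = 1642 N/mm.
2074 > 1642 → NOT adequate.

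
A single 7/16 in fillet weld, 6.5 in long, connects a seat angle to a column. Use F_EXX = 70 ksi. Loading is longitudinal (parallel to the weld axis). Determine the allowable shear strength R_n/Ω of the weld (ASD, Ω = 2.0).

Effective throat t_e = 0.707 × 0.4375 = 0.3093 in.
Total length L = 6.5 in; A_we = 0.3093 × 6.5 = 2.011 in².
F_nw = 0.6 F_EXX = 0.6 × 70 = 42 ksi.
R_n = 42 × 2.011 = 84.44 kips; R_n/Ω = 84.44/2.0 = 42.22 kips.

R_n/Ω ≈ 42.2 kips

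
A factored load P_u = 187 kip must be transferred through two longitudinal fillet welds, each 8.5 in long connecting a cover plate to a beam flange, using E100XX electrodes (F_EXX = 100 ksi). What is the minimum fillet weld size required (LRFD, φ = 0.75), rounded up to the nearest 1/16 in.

Total weld length L = 17 in.
Required throat t_e = P_u / (φ × 0.6 F_EXX × L) = 187 / (0.75 × 0.6 × 100 × 17) = 0.2444 in.
Required leg w = t_e / 0.707 = 0.3457 in → use 3/8 in.

w = 3/8 in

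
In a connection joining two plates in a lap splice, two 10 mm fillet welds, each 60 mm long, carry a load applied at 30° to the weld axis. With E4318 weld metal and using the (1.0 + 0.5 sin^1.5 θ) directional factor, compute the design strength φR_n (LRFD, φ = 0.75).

E43XX → F_EXX = 430 MPa.
t_e = 0.707 × 10 = 7.07 mm; A_we = 7.07 × 120 = 848.4 mm².
Directional factor: 1.0 + 0.5 sin^1.5(30°) = 1.177.
F_nw = 0.6 × 430 × 1.177 = 303.6 MPa.
φR_n = 0.75 × 303.6 × 848.4 × 10⁻³ = 193.2 kN.

φR_n ≈ 193 kN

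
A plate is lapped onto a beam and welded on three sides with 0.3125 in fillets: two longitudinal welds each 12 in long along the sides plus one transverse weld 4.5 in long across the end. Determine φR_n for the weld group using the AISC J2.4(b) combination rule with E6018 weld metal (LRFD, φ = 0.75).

φR_n ≈ 170 kips

E60XX → F_EXX = 60 ksi.
t_e = 0.707 × 0.3125 = 0.2209 in.
R_nwl = 0.6 × 60 × 0.2209 × 24 = 190.9 kips (longitudinal, 2 welds).
R_nwt = 0.6 × 60 × 0.2209 × 4.5 = 35.79 kips (transverse, base value).
(i) R_nwl + R_nwt = 226.7 kips; (ii) 0.85 R_nwl + 1.5 R_nwt = 215.9 kips.
R_n = max = 226.7 kips [governs: (i)]; φR_n = 170 kips.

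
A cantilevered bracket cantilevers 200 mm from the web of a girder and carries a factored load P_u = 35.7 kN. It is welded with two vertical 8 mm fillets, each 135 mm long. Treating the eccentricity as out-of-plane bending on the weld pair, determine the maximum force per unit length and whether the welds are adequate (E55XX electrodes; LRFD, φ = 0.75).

E55XX → F_EXX = 550 MPa.
L_w = 2 × 135 = 270 mm; section modulus (unit throat) S = 2 × L²/6 = 6075 mm².
Direct shear f_v = P/L_w = 35.7×10³/270 = 132.2 N/mm.
Moment M = P × e = 35.7×10³ × 200 = 7140000 N·mm; bending f_b = M/S = 1175 N/mm.
f_max = √(f_v² + f_b²) = √(132.2² + 1175²) = 1183 N/mm.
φr_n = 0.75 × 0.6 × 550 × (0.707 × 8) = 1400 N/mm → adequate.

f_max ≈ 1180 N/mm; adequate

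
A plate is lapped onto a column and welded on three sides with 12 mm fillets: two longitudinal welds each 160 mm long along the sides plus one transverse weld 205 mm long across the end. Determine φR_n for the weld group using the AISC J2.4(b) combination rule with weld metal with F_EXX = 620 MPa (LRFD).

φR_n ≈ 1370 kN

t_e = 0.707 × 12 = 8.484 mm.
R_nwl = 0.6 × 620 × 8.484 × 320 × 10⁻³ = 1010 kN (longitudinal, 2 welds).
R_nwt = 0.6 × 620 × 8.484 × 205 × 10⁻³ = 647 kN (transverse, base value).
(i) R_nwl + R_nwt = 1657 kN; (ii) 0.85 R_nwl + 1.5 R_nwt = 1829 kN.
R_n = max = 1829 kN [governs: (ii)]; φR_n = 1372 kN.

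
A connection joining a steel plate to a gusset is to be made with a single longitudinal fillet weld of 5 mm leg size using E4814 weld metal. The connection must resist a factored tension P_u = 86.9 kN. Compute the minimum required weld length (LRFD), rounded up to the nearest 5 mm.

L = 115 mm

E48XX → F_EXX = 480 MPa.
Throat t_e = 0.707 × 5 = 3.535 mm.
φr_n = 0.75 × 0.6 × 480 × 3.535 × 10⁻³ = 0.7636 kN/mm.
L_req = P_u / φr_n = 86.9 / 0.7636 = 113.8 mm total.
Round up → use L = 115 mm.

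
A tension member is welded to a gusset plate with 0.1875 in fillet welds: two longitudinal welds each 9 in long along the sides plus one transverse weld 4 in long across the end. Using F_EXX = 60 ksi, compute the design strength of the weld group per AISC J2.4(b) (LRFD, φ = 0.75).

φR_n ≈ 78.7 kip

t_e = 0.707 × 0.1875 = 0.1326 in.
R_nwl = 0.6 × 60 × 0.1326 × 18 = 85.9 kip (longitudinal, 2 welds).
R_nwt = 0.6 × 60 × 0.1326 × 4 = 19.09 kip (transverse, base value).
(i) R_nwl + R_nwt = 105 kip; (ii) 0.85 R_nwl + 1.5 R_nwt = 101.6 kip.
R_n = max = 105 kip [governs: (i)]; φR_n = 78.74 kip.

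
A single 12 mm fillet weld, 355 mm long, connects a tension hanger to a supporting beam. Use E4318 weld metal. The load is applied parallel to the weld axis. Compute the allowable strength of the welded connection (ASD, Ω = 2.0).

R_n/Ω ≈ 389 kN

E43XX → F_EXX = 430 MPa.
Effective throat t_e = 0.707 × 12 = 8.484 mm.
Total length L = 355 mm; A_we = 8.484 × 355 = 3012 mm².
F_nw = 0.6 F_EXX = 0.6 × 430 = 258 MPa.
R_n = 258 × 3012 × 10⁻³ = 777 kN; R_n/Ω = 777/2.0 = 388.5 kN.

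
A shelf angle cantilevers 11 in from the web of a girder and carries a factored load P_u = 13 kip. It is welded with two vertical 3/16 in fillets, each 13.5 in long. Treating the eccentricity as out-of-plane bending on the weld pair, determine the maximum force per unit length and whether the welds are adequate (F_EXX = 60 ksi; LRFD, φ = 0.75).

f_max ≈ 2.4 kip/in; adequate

L_w = 2 × 13.5 = 27 in; section modulus (unit throat) S = 2 × L²/6 = 60.75 in².
Direct shear f_v = P/L_w = 13/27 = 0.4815 kip/in.
Moment M = P × e = 13 × 11 = 143 kip·in; bending f_b = M/S = 2.354 kip/in.
f_max = √(f_v² + f_b²) = √(0.4815² + 2.354²) = 2.403 kip/in.
φr_n = 0.75 × 0.6 × 60 × (0.707 × 0.1875) = 3.579 kip/in → adequate.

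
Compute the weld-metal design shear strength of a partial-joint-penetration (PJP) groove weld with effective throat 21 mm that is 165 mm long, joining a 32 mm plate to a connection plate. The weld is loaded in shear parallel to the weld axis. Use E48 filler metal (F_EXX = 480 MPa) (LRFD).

Effective throat (given) t_e = 21 mm.
A_we = 21 × 165 = 3465 mm².
F_nw = 0.6 F_EXX = 288 MPa.
φR_n = 0.75 × 288 × 3465 × 10⁻³ = 748.4 kN.

φR_n ≈ 748 kN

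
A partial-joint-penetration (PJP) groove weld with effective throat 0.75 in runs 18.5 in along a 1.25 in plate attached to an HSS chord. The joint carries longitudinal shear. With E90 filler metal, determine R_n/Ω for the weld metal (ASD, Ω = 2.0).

R_n/Ω ≈ 375 kip

E90XX → F_EXX = 90 ksi.
Effective throat (given) t_e = 0.75 in.
A_we = 0.75 × 18.5 = 13.88 in².
F_nw = 0.6 F_EXX = 54 ksi.
R_n/Ω = (54 × 13.88) / 2.0 = 374.6 kip.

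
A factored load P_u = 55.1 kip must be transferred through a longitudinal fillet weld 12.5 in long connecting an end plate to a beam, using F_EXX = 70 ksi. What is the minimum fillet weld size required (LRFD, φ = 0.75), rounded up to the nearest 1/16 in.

w = 1/4 in

Total weld length L = 12.5 in.
Required throat t_e = P_u / (φ × 0.6 F_EXX × L) = 55.1 / (0.75 × 0.6 × 70 × 12.5) = 0.1399 in.
Required leg w = t_e / 0.707 = 0.1979 in → use 1/4 in.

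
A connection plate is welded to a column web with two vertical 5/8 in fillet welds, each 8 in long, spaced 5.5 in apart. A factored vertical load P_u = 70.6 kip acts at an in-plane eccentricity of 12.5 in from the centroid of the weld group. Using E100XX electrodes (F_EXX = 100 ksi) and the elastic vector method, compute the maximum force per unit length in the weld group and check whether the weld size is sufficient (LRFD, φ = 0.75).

Total weld length L_w = 16 in. Treat welds as unit-width lines.
Polar moment about centroid: J = 2[d³/12 + d(b/2)²] = 2[8³/12 + 8×2.75²] = 206.3 in³.
Direct shear f_v = P/L_w = 70.6 / 16 = 4.412 kip/in (vertical).
Torsion M = P·e = 70.6 × 12.5 = 882.5 kip·in.
Critical point at (x, y) = (2.75, 4) from centroid. f_tx = M·y/J = 17.11 kip/in; f_ty = M·x/J = 11.76 kip/in.
Resultant f_max = √[f_tx² + (f_v + f_ty)²] = √[17.11² + (4.412 + 11.76)²] = 23.54 kip/in.
Capacity per unit length: φr_n = 0.75 × 0.6 × 100 × (0.707 × 0.625) = 19.88 kip/in.
23.54 > 19.88 → NOT adequate.

f_max ≈ 23.5 kip/in; NOT adequate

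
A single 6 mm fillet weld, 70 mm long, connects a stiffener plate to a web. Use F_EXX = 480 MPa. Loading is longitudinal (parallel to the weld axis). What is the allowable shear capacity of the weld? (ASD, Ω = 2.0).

Effective throat t_e = 0.707 × 6 = 4.242 mm.
Total length L = 70 mm; A_we = 4.242 × 70 = 296.9 mm².
F_nw = 0.6 F_EXX = 0.6 × 480 = 288 MPa.
R_n = 288 × 296.9 × 10⁻³ = 85.52 kN; R_n/Ω = 85.52/2.0 = 42.76 kN.

R_n/Ω ≈ 42.8 kN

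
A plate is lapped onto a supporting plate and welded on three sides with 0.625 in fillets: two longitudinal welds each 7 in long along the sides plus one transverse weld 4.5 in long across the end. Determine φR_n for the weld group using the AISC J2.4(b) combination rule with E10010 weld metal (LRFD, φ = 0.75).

E100XX → F_EXX = 100 ksi.
t_e = 0.707 × 0.625 = 0.4419 in.
R_nwl = 0.6 × 100 × 0.4419 × 14 = 371.2 kips (longitudinal, 2 welds).
R_nwt = 0.6 × 100 × 0.4419 × 4.5 = 119.3 kips (transverse, base value).
(i) R_nwl + R_nwt = 490.5 kips; (ii) 0.85 R_nwl + 1.5 R_nwt = 494.5 kips.
R_n = max = 494.5 kips [governs: (ii)]; φR_n = 370.8 kips.

φR_n ≈ 371 kips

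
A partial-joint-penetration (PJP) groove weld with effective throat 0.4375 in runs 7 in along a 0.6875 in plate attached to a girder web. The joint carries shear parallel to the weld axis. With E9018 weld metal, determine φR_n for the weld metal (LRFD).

E90XX → F_EXX = 90 ksi.
Effective throat (given) t_e = 0.4375 in.
A_we = 0.4375 × 7 = 3.062 in².
F_nw = 0.6 F_EXX = 54 ksi.
φR_n = 0.75 × 54 × 3.062 = 124 kips.

φR_n ≈ 124 kips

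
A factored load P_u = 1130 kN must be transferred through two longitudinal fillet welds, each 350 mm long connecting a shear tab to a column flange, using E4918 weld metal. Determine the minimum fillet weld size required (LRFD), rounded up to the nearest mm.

w = 11 mm

E49XX → F_EXX = 490 MPa.
Total weld length L = 700 mm.
Required throat t_e = P_u / (φ × 0.6 F_EXX × L) = 1130 / (0.75 × 0.6 × 490 × 700 × 10⁻³) = 7.321 mm.
Required leg w = t_e / 0.707 = 10.36 mm → use 11 mm.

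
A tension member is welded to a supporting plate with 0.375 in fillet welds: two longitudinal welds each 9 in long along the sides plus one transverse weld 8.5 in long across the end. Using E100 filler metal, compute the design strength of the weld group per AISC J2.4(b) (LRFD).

φR_n ≈ 335 kip

E100XX → F_EXX = 100 ksi.
t_e = 0.707 × 0.375 = 0.2651 in.
R_nwl = 0.6 × 100 × 0.2651 × 18 = 286.3 kip (longitudinal, 2 welds).
R_nwt = 0.6 × 100 × 0.2651 × 8.5 = 135.2 kip (transverse, base value).
(i) R_nwl + R_nwt = 421.5 kip; (ii) 0.85 R_nwl + 1.5 R_nwt = 446.2 kip.
R_n = max = 446.2 kip [governs: (ii)]; φR_n = 334.7 kip.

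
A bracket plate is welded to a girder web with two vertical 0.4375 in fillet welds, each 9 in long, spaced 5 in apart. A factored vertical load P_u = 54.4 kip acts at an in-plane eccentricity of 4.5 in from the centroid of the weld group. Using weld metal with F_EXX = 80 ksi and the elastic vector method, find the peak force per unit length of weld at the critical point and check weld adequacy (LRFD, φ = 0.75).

f_max ≈ 7.34 kip/in; adequate

Total weld length L_w = 18 in. Treat welds as unit-width lines.
Polar moment about centroid: J = 2[d³/12 + d(b/2)²] = 2[9³/12 + 9×2.5²] = 234 in³.
Direct shear f_v = P/L_w = 54.4 / 18 = 3.022 kip/in (vertical).
Torsion M = P·e = 54.4 × 4.5 = 244.8 kip·in.
Critical point at (x, y) = (2.5, 4.5) from centroid. f_tx = M·y/J = 4.708 kip/in; f_ty = M·x/J = 2.615 kip/in.
Resultant f_max = √[f_tx² + (f_v + f_ty)²] = √[4.708² + (3.022 + 2.615)²] = 7.345 kip/in.
Capacity per unit length: φr_n = 0.75 × 0.6 × 80 × (0.707 × 0.4375) = 11.14 kip/in.
7.345 ≤ 11.14 → adequate.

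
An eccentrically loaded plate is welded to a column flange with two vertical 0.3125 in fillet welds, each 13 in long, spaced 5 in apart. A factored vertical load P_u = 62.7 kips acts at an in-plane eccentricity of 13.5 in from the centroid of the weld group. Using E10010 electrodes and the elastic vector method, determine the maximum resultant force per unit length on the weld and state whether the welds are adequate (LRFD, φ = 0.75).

f_max ≈ 12.2 kip/in; NOT adequate

E100XX → F_EXX = 100 ksi.
Total weld length L_w = 26 in. Treat welds as unit-width lines.
Polar moment about centroid: J = 2[d³/12 + d(b/2)²] = 2[13³/12 + 13×2.5²] = 528.7 in³.
Direct shear f_v = P/L_w = 62.7 / 26 = 2.412 kip/in (vertical).
Torsion M = P·e = 62.7 × 13.5 = 846.45 kip·in.
Critical point at (x, y) = (2.5, 6.5) from centroid. f_tx = M·y/J = 10.41 kip/in; f_ty = M·x/J = 4.003 kip/in.
Resultant f_max = √[f_tx² + (f_v + f_ty)²] = √[10.41² + (2.412 + 4.003)²] = 12.23 kip/in.
Capacity per unit length: φr_n = 0.75 × 0.6 × 100 × (0.707 × 0.3125) = 9.942 kip/in.
12.23 > 9.942 → NOT adequate.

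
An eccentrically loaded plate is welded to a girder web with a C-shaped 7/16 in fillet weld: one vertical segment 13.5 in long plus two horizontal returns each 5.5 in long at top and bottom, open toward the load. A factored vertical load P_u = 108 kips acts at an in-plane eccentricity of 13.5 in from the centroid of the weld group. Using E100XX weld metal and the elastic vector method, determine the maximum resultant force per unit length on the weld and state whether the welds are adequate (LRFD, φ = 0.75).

E100XX → F_EXX = 100 ksi.
Total weld length L_w = 24.5 in. Treat welds as unit-width lines.
Centroid: x̄ = 2×5.5×2.75 / 24.5 = 1.235 in from the vertical weld.
Polar moment about centroid: J = I_x + I_y = [13.5³/12 + 2×5.5×6.75²] + [13.5×1.235² + 2(5.5³/12 + 5.5×1.515²)] = 779.8 in³.
Direct shear f_v = P/L_w = 108 / 24.5 = 4.408 kip/in (vertical).
Torsion M = P·e = 108 × 13.5 = 1458 kip·in.
Critical point at (x, y) = (4.265, 6.75) from centroid. f_tx = M·y/J = 12.62 kip/in; f_ty = M·x/J = 7.975 kip/in.
Resultant f_max = √[f_tx² + (f_v + f_ty)²] = √[12.62² + (4.408 + 7.975)²] = 17.68 kip/in.
Capacity per unit length: φr_n = 0.75 × 0.6 × 100 × (0.707 × 0.4375) = 13.92 kip/in.
17.68 > 13.92 → NOT adequate.

f_max ≈ 17.7 kip/in; NOT adequate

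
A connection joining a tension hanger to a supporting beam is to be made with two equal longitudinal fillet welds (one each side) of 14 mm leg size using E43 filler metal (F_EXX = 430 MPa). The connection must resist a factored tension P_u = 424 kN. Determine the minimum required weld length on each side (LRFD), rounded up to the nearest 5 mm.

L = 115 mm on each side

Throat t_e = 0.707 × 14 = 9.898 mm.
φr_n = 0.75 × 0.6 × 430 × 9.898 × 10⁻³ = 1.915 kN/mm.
L_req = P_u / φr_n = 424 / 1.915 = 221.4 mm total.
Per side: 221.4 / 2 = 110.7 mm.
Round up → use L = 115 mm on each side.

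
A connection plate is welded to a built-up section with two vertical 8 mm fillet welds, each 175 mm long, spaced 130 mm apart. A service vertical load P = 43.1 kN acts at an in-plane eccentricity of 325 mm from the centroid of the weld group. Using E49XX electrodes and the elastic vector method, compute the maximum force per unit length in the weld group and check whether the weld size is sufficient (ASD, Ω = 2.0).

E49XX → F_EXX = 490 MPa.
Total weld length L_w = 350 mm. Treat welds as unit-width lines.
Polar moment about centroid: J = 2[d³/12 + d(b/2)²] = 2[175³/12 + 175×65²] = 2372000 mm³.
Direct shear f_v = P/L_w = 43.1×10³ / 350 = 123.1 N/mm (vertical).
Torsion M = P·e = 43.1×10³ × 325 = 14008000 N·mm.
Critical point at (x, y) = (65, 87.5) from centroid. f_tx = M·y/J = 516.7 N/mm; f_ty = M·x/J = 383.9 N/mm.
Resultant f_max = √[f_tx² + (f_v + f_ty)²] = √[516.7² + (123.1 + 383.9)²] = 723.9 N/mm.
Capacity per unit length: r_n/Ω = (1/2.0) × 0.6 × 490 × (0.707 × 8) = 831.4 N/mm.
723.9 ≤ 831.4 → adequate.

f_max ≈ 724 N/mm; adequate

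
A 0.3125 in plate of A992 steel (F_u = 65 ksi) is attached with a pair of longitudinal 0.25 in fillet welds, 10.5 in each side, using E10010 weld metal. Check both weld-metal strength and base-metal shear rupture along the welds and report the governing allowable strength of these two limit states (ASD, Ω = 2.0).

E100XX → F_EXX = 100 ksi.
t_e = 0.707 × 0.25 = 0.1767 in; L = 21 in.
Weld metal: R_n/Ω = (1/2.0) × 0.6 × 100 × 0.1767 × 21 = 111.4 kip.
Base metal (shear rupture): R_n/Ω = (1/2.0) × 0.6 × 65 × 0.3125 × 21 = 128 kip.
Governing: weld metal.

R_n/Ω ≈ 111 kip (weld metal governs)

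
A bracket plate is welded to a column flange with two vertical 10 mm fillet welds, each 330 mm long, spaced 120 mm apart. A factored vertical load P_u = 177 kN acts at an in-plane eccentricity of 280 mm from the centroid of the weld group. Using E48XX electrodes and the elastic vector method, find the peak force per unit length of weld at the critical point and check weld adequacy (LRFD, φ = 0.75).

f_max ≈ 1160 N/mm; adequate

E48XX → F_EXX = 480 MPa.
Total weld length L_w = 660 mm. Treat welds as unit-width lines.
Polar moment about centroid: J = 2[d³/12 + d(b/2)²] = 2[330³/12 + 330×60²] = 8366000 mm³.
Direct shear f_v = P/L_w = 177×10³ / 660 = 268.2 N/mm (vertical).
Torsion M = P·e = 177×10³ × 280 = 49560000 N·mm.
Critical point at (x, y) = (60, 165) from centroid. f_tx = M·y/J = 977.5 N/mm; f_ty = M·x/J = 355.5 N/mm.
Resultant f_max = √[f_tx² + (f_v + f_ty)²] = √[977.5² + (268.2 + 355.5)²] = 1160 N/mm.
Capacity per unit length: φr_n = 0.75 × 0.6 × 480 × (0.707 × 10) = 1527 N/mm.
1160 ≤ 1527 → adequate.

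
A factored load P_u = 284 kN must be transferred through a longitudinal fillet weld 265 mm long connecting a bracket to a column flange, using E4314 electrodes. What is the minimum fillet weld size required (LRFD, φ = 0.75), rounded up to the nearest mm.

E43XX → F_EXX = 430 MPa.
Total weld length L = 265 mm.
Required throat t_e = P_u / (φ × 0.6 F_EXX × L) = 284 / (0.75 × 0.6 × 430 × 265 × 10⁻³) = 5.538 mm.
Required leg w = t_e / 0.707 = 7.834 mm → use 8 mm.

w = 8 mm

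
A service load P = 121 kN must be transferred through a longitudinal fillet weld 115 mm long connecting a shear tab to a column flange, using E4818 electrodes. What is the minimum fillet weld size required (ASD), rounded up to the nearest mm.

E48XX → F_EXX = 480 MPa.
Total weld length L = 115 mm.
Required throat t_e = P × Ω / (0.6 F_EXX × L) = 121 × 2.0 / (0.6 × 480 × 115 × 10⁻³) = 7.307 mm.
Required leg w = t_e / 0.707 = 10.33 mm → use 11 mm.

w = 11 mm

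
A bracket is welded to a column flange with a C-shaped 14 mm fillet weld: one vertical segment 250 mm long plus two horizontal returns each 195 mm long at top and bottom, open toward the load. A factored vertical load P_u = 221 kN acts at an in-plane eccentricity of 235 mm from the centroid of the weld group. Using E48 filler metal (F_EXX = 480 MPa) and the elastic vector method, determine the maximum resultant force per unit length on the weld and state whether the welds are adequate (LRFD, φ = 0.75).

Total weld length L_w = 640 mm. Treat welds as unit-width lines.
Centroid: x̄ = 2×195×97.5 / 640 = 59.41 mm from the vertical weld.
Polar moment about centroid: J = I_x + I_y = [250³/12 + 2×195×125²] + [250×59.41² + 2(195³/12 + 195×38.09²)] = 10080000 mm³.
Direct shear f_v = P/L_w = 221×10³ / 640 = 345.3 N/mm (vertical).
Torsion M = P·e = 221×10³ × 235 = 51935000 N·mm.
Critical point at (x, y) = (135.6, 125) from centroid. f_tx = M·y/J = 644 N/mm; f_ty = M·x/J = 698.6 N/mm.
Resultant f_max = √[f_tx² + (f_v + f_ty)²] = √[644² + (345.3 + 698.6)²] = 1227 N/mm.
Capacity per unit length: φr_n = 0.75 × 0.6 × 480 × (0.707 × 14) = 2138 N/mm.
1227 ≤ 2138 → adequate.

f_max ≈ 1230 N/mm; adequate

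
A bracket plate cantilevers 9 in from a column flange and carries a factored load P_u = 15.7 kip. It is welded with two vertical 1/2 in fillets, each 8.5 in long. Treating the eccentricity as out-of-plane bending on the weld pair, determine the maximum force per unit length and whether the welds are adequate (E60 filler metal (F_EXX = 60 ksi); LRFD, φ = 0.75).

f_max ≈ 5.94 kip/in; adequate

L_w = 2 × 8.5 = 17 in; section modulus (unit throat) S = 2 × L²/6 = 24.08 in².
Direct shear f_v = P/L_w = 15.7/17 = 0.9235 kip/in.
Moment M = P × e = 15.7 × 9 = 141.3 kip·in; bending f_b = M/S = 5.867 kip/in.
f_max = √(f_v² + f_b²) = √(0.9235² + 5.867²) = 5.939 kip/in.
φr_n = 0.75 × 0.6 × 60 × (0.707 × 0.5) = 9.544 kip/in → adequate.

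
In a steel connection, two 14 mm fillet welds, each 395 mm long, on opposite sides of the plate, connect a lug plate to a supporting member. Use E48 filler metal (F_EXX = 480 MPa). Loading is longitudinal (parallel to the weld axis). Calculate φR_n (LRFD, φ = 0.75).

Effective throat t_e = 0.707 × 14 = 9.898 mm.
Total length L = 790 mm; A_we = 9.898 × 790 = 7819 mm².
F_nw = 0.6 F_EXX = 0.6 × 480 = 288 MPa.
φR_n = 0.75 × 288 × 7819 × 10⁻³ = 1689 kN.

φR_n ≈ 1690 kN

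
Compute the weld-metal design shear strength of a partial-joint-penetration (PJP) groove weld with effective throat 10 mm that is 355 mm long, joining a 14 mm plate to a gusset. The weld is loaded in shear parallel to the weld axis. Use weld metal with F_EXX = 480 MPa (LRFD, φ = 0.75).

φR_n ≈ 767 kN

Effective throat (given) t_e = 10 mm.
A_we = 10 × 355 = 3550 mm².
F_nw = 0.6 F_EXX = 288 MPa.
φR_n = 0.75 × 288 × 3550 × 10⁻³ = 766.8 kN.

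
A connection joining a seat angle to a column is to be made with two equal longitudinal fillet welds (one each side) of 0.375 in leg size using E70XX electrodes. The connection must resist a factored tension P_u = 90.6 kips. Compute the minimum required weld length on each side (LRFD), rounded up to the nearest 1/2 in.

L = 5.5 in on each side

E70XX → F_EXX = 70 ksi.
Throat t_e = 0.707 × 0.375 = 0.2651 in.
φr_n = 0.75 × 0.6 × 70 × 0.2651 = 8.351 kips/in.
L_req = P_u / φr_n = 90.6 / 8.351 = 10.85 in total.
Per side: 10.85 / 2 = 5.424 in.
Round up → use L = 5.5 in on each side.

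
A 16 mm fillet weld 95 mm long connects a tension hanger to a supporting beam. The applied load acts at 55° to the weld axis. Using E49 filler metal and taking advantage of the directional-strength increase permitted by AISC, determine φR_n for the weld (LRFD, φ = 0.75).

E49XX → F_EXX = 490 MPa.
t_e = 0.707 × 16 = 11.31 mm; A_we = 11.31 × 95 = 1075 mm².
Directional factor: 1.0 + 0.5 sin^1.5(55°) = 1.371.
F_nw = 0.6 × 490 × 1.371 = 403 MPa.
φR_n = 0.75 × 403 × 1075 × 10⁻³ = 324.8 kN.

φR_n ≈ 325 kN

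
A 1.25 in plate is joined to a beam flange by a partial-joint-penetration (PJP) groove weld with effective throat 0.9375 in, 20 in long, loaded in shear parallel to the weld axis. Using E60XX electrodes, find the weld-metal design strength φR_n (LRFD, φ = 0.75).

φR_n ≈ 506 kip

E60XX → F_EXX = 60 ksi.
Effective throat (given) t_e = 0.9375 in.
A_we = 0.9375 × 20 = 18.75 in².
F_nw = 0.6 F_EXX = 36 ksi.
φR_n = 0.75 × 36 × 18.75 = 506.2 kip.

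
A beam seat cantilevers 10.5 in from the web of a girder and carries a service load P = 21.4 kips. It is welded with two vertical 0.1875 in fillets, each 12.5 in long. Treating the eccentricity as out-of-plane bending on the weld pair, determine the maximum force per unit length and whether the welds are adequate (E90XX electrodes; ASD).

f_max ≈ 4.4 kip/in; NOT adequate

E90XX → F_EXX = 90 ksi.
L_w = 2 × 12.5 = 25 in; section modulus (unit throat) S = 2 × L²/6 = 52.08 in².
Direct shear f_v = P/L_w = 21.4/25 = 0.856 kip/in.
Moment M = P × e = 21.4 × 10.5 = 224.7 kip·in; bending f_b = M/S = 4.314 kip/in.
f_max = √(f_v² + f_b²) = √(0.856² + 4.314²) = 4.398 kip/in.
r_n/Ω = (1/2.0) × 0.6 × 90 × (0.707 × 0.1875) = 3.579 kip/in → NOT adequate.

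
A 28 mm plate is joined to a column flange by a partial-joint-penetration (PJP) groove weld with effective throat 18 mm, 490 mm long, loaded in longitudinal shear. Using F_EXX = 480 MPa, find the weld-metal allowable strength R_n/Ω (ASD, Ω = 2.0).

R_n/Ω ≈ 1270 kN

Effective throat (given) t_e = 18 mm.
A_we = 18 × 490 = 8820 mm².
F_nw = 0.6 F_EXX = 288 MPa.
R_n/Ω = (288 × 8820) / 2.0 × 10⁻³ = 1270 kN.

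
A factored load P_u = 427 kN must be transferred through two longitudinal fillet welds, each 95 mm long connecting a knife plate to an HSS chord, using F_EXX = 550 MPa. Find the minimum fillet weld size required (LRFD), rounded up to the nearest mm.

Total weld length L = 190 mm.
Required throat t_e = P_u / (φ × 0.6 F_EXX × L) = 427 / (0.75 × 0.6 × 550 × 190 × 10⁻³) = 9.08 mm.
Required leg w = t_e / 0.707 = 12.84 mm → use 13 mm.

w = 13 mm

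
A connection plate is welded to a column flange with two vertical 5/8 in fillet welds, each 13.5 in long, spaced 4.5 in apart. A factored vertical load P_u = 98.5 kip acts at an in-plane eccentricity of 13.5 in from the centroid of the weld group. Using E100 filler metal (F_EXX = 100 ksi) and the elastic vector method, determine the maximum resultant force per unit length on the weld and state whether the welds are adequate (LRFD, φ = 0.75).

Total weld length L_w = 27 in. Treat welds as unit-width lines.
Polar moment about centroid: J = 2[d³/12 + d(b/2)²] = 2[13.5³/12 + 13.5×2.25²] = 546.8 in³.
Direct shear f_v = P/L_w = 98.5 / 27 = 3.648 kip/in (vertical).
Torsion M = P·e = 98.5 × 13.5 = 1329.8 kip·in.
Critical point at (x, y) = (2.25, 6.75) from centroid. f_tx = M·y/J = 16.42 kip/in; f_ty = M·x/J = 5.472 kip/in.
Resultant f_max = √[f_tx² + (f_v + f_ty)²] = √[16.42² + (3.648 + 5.472)²] = 18.78 kip/in.
Capacity per unit length: φr_n = 0.75 × 0.6 × 100 × (0.707 × 0.625) = 19.88 kip/in.
18.78 ≤ 19.88 → adequate.

f_max ≈ 18.8 kip/in; adequate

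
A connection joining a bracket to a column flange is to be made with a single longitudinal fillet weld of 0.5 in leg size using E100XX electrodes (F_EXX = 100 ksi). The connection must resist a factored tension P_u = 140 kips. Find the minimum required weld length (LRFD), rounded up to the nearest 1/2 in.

L = 9 in

Throat t_e = 0.707 × 0.5 = 0.3535 in.
φr_n = 0.75 × 0.6 × 100 × 0.3535 = 15.91 kips/in.
L_req = P_u / φr_n = 140 / 15.91 = 8.801 in total.
Round up → use L = 9 in.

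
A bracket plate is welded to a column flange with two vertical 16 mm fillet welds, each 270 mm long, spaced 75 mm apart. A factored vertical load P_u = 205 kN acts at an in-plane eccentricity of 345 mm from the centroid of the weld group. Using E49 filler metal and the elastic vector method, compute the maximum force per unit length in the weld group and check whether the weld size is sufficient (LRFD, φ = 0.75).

E49XX → F_EXX = 490 MPa.
Total weld length L_w = 540 mm. Treat welds as unit-width lines.
Polar moment about centroid: J = 2[d³/12 + d(b/2)²] = 2[270³/12 + 270×37.5²] = 4040000 mm³.
Direct shear f_v = P/L_w = 205×10³ / 540 = 379.6 N/mm (vertical).
Torsion M = P·e = 205×10³ × 345 = 70725000 N·mm.
Critical point at (x, y) = (37.5, 135) from centroid. f_tx = M·y/J = 2363 N/mm; f_ty = M·x/J = 656.5 N/mm.
Resultant f_max = √[f_tx² + (f_v + f_ty)²] = √[2363² + (379.6 + 656.5)²] = 2581 N/mm.
Capacity per unit length: φr_n = 0.75 × 0.6 × 490 × (0.707 × 16) = 2494 N/mm.
2581 > 2494 → NOT adequate.

f_max ≈ 2580 N/mm; NOT adequate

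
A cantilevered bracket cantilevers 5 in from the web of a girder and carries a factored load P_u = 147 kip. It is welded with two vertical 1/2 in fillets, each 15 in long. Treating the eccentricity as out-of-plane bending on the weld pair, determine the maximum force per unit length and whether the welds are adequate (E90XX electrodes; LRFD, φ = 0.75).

f_max ≈ 11 kip/in; adequate

E90XX → F_EXX = 90 ksi.
L_w = 2 × 15 = 30 in; section modulus (unit throat) S = 2 × L²/6 = 75 in².
Direct shear f_v = P/L_w = 147/30 = 4.9 kip/in.
Moment M = P × e = 147 × 5 = 735 kip·in; bending f_b = M/S = 9.8 kip/in.
f_max = √(f_v² + f_b²) = √(4.9² + 9.8²) = 10.96 kip/in.
φr_n = 0.75 × 0.6 × 90 × (0.707 × 0.5) = 14.32 kip/in → adequate.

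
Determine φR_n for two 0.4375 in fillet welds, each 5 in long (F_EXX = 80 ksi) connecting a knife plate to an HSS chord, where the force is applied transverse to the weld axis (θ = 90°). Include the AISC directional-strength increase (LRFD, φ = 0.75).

φR_n ≈ 167 kip

t_e = 0.707 × 0.4375 = 0.3093 in; A_we = 0.3093 × 10 = 3.093 in².
Directional factor: 1.0 + 0.5 sin^1.5(90°) = 1.5.
F_nw = 0.6 × 80 × 1.5 = 72 ksi.
φR_n = 0.75 × 72 × 3.093 = 167 kip.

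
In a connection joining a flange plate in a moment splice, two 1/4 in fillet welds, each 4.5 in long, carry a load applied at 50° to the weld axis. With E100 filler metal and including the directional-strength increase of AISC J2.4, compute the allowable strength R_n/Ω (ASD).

E100XX → F_EXX = 100 ksi.
t_e = 0.707 × 0.25 = 0.1767 in; A_we = 0.1767 × 9 = 1.591 in².
Directional factor: 1.0 + 0.5 sin^1.5(50°) = 1.335.
F_nw = 0.6 × 100 × 1.335 = 80.11 ksi.
R_n/Ω = (80.11 × 1.591) / 2.0 = 63.72 kips.

R_n/Ω ≈ 63.7 kips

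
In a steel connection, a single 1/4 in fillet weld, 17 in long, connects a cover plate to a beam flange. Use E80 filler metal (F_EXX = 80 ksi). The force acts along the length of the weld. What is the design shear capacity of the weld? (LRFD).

Effective throat t_e = 0.707 × 0.25 = 0.1767 in.
Total length L = 17 in; A_we = 0.1767 × 17 = 3.005 in².
F_nw = 0.6 F_EXX = 0.6 × 80 = 48 ksi.
φR_n = 0.75 × 48 × 3.005 = 108.2 kips.

φR_n ≈ 108 kips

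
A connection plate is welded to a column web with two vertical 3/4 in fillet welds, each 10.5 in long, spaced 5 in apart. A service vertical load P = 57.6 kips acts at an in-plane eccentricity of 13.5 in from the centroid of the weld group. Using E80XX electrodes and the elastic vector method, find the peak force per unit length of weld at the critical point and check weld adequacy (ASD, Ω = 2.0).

f_max ≈ 15.3 kip/in; NOT adequate

E80XX → F_EXX = 80 ksi.
Total weld length L_w = 21 in. Treat welds as unit-width lines.
Polar moment about centroid: J = 2[d³/12 + d(b/2)²] = 2[10.5³/12 + 10.5×2.5²] = 324.2 in³.
Direct shear f_v = P/L_w = 57.6 / 21 = 2.743 kip/in (vertical).
Torsion M = P·e = 57.6 × 13.5 = 777.6 kip·in.
Critical point at (x, y) = (2.5, 5.25) from centroid. f_tx = M·y/J = 12.59 kip/in; f_ty = M·x/J = 5.997 kip/in.
Resultant f_max = √[f_tx² + (f_v + f_ty)²] = √[12.59² + (2.743 + 5.997)²] = 15.33 kip/in.
Capacity per unit length: r_n/Ω = (1/2.0) × 0.6 × 80 × (0.707 × 0.75) = 12.73 kip/in.
15.33 > 12.73 → NOT adequate.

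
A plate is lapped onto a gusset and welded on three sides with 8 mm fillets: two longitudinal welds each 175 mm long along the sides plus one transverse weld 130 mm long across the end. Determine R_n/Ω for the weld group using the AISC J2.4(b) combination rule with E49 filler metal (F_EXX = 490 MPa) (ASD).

R_n/Ω ≈ 409 kN

t_e = 0.707 × 8 = 5.656 mm.
R_nwl = 0.6 × 490 × 5.656 × 350 × 10⁻³ = 582 kN (longitudinal, 2 welds).
R_nwt = 0.6 × 490 × 5.656 × 130 × 10⁻³ = 216.2 kN (transverse, base value).
(i) R_nwl + R_nwt = 798.2 kN; (ii) 0.85 R_nwl + 1.5 R_nwt = 819 kN.
R_n = max = 819 kN [governs: (ii)]; R_n/Ω = 409.5 kN.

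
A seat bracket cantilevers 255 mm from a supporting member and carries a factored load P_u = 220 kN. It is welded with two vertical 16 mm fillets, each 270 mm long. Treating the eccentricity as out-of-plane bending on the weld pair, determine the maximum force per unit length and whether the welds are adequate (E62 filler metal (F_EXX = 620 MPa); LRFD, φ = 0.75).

f_max ≈ 2340 N/mm; adequate

L_w = 2 × 270 = 540 mm; section modulus (unit throat) S = 2 × L²/6 = 24300 mm².
Direct shear f_v = P/L_w = 220×10³/540 = 407.4 N/mm.
Moment M = P × e = 220×10³ × 255 = 56100000 N·mm; bending f_b = M/S = 2309 N/mm.
f_max = √(f_v² + f_b²) = √(407.4² + 2309²) = 2344 N/mm.
φr_n = 0.75 × 0.6 × 620 × (0.707 × 16) = 3156 N/mm → adequate.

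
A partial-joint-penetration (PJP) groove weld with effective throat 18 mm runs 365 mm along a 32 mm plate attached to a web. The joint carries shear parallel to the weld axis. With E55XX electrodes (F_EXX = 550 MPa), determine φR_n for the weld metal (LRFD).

φR_n ≈ 1630 kN

Effective throat (given) t_e = 18 mm.
A_we = 18 × 365 = 6570 mm².
F_nw = 0.6 F_EXX = 330 MPa.
φR_n = 0.75 × 330 × 6570 × 10⁻³ = 1626 kN.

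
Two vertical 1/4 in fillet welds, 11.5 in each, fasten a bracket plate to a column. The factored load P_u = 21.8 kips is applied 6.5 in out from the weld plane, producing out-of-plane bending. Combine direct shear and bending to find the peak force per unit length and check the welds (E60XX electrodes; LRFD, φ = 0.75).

E60XX → F_EXX = 60 ksi.
L_w = 2 × 11.5 = 23 in; section modulus (unit throat) S = 2 × L²/6 = 44.08 in².
Direct shear f_v = P/L_w = 21.8/23 = 0.9478 kip/in.
Moment M = P × e = 21.8 × 6.5 = 141.7 kip·in; bending f_b = M/S = 3.214 kip/in.
f_max = √(f_v² + f_b²) = √(0.9478² + 3.214²) = 3.351 kip/in.
φr_n = 0.75 × 0.6 × 60 × (0.707 × 0.25) = 4.772 kip/in → adequate.

f_max ≈ 3.35 kip/in; adequate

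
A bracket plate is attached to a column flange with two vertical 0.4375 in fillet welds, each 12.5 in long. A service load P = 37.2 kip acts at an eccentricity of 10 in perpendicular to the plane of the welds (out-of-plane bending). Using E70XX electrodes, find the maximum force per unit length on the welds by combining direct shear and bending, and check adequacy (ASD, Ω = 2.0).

f_max ≈ 7.3 kip/in; NOT adequate

E70XX → F_EXX = 70 ksi.
L_w = 2 × 12.5 = 25 in; section modulus (unit throat) S = 2 × L²/6 = 52.08 in².
Direct shear f_v = P/L_w = 37.2/25 = 1.488 kip/in.
Moment M = P × e = 37.2 × 10 = 372 kip·in; bending f_b = M/S = 7.142 kip/in.
f_max = √(f_v² + f_b²) = √(1.488² + 7.142²) = 7.296 kip/in.
r_n/Ω = (1/2.0) × 0.6 × 70 × (0.707 × 0.4375) = 6.496 kip/in → NOT adequate.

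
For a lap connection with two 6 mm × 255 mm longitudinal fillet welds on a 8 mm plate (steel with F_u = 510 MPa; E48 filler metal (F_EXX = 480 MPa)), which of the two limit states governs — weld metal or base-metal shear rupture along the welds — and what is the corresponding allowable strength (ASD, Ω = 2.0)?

t_e = 0.707 × 6 = 4.242 mm; L = 510 mm.
Weld metal: R_n/Ω = (1/2.0) × 0.6 × 480 × 4.242 × 510 × 10⁻³ = 311.5 kN.
Base metal (shear rupture): R_n/Ω = (1/2.0) × 0.6 × 510 × 8 × 510 × 10⁻³ = 624.2 kN.
Governing: weld metal.

R_n/Ω ≈ 312 kN (weld metal governs)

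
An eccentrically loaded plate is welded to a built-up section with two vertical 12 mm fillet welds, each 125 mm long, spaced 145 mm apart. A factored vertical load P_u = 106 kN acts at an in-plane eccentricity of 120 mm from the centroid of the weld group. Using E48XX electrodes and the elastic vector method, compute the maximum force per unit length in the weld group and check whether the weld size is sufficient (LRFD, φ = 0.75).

E48XX → F_EXX = 480 MPa.
Total weld length L_w = 250 mm. Treat welds as unit-width lines.
Polar moment about centroid: J = 2[d³/12 + d(b/2)²] = 2[125³/12 + 125×72.5²] = 1640000 mm³.
Direct shear f_v = P/L_w = 106×10³ / 250 = 424 N/mm (vertical).
Torsion M = P·e = 106×10³ × 120 = 12720000 N·mm.
Critical point at (x, y) = (72.5, 62.5) from centroid. f_tx = M·y/J = 484.9 N/mm; f_ty = M·x/J = 562.5 N/mm.
Resultant f_max = √[f_tx² + (f_v + f_ty)²] = √[484.9² + (424 + 562.5)²] = 1099 N/mm.
Capacity per unit length: φr_n = 0.75 × 0.6 × 480 × (0.707 × 12) = 1833 N/mm.
1099 ≤ 1833 → adequate.

f_max ≈ 1100 N/mm; adequate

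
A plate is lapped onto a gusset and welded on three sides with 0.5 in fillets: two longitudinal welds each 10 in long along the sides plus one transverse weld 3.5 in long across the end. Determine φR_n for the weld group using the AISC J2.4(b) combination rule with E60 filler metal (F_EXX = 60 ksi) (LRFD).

t_e = 0.707 × 0.5 = 0.3535 in.
R_nwl = 0.6 × 60 × 0.3535 × 20 = 254.5 kip (longitudinal, 2 welds).
R_nwt = 0.6 × 60 × 0.3535 × 3.5 = 44.54 kip (transverse, base value).
(i) R_nwl + R_nwt = 299.1 kip; (ii) 0.85 R_nwl + 1.5 R_nwt = 283.2 kip.
R_n = max = 299.1 kip [governs: (i)]; φR_n = 224.3 kip.

φR_n ≈ 224 kip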